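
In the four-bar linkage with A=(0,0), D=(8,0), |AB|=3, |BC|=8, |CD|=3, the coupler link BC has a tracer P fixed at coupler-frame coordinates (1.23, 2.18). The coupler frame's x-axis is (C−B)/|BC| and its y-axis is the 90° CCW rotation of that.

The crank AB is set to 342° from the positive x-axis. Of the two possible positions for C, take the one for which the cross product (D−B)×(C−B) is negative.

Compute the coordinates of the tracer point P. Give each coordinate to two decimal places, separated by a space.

A=(0,0), D=(8.00,0)
B = A + 3.00·(cos342°, sin342°) = (2.8532, -0.9271)
|BD| = 5.2297
circle(B,8.00) ∩ circle(D,3.00): a=7.8733, h=1.4181
  candidates: C₊=(10.3504,1.8643) cross=7.416; C₋=(10.8532,-0.9271) cross=-7.416
  mode - wants cross < 0 → take C=(10.8532,-0.9271) (cross=-7.416)
ex = (C−B)/|BC| = (1.0000,0.0000); ey = (-0.0000,1.0000)
P = B + 1.23·ex + 2.18·ey = (4.0832,1.2529)

4.08 1.25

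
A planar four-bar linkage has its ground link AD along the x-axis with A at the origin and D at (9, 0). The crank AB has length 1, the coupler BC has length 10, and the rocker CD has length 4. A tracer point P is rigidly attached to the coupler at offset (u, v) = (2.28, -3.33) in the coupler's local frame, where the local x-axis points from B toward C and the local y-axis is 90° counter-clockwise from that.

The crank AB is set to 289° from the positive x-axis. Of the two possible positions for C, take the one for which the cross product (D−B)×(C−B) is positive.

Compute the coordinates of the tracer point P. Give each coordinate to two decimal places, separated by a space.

3.95 -2.71

A=(0,0), D=(9.00,0)
B = A + 1.00·(cos289°, sin289°) = (0.3256, -0.9455)
|BD| = 8.7258
circle(B,10.00) ∩ circle(D,4.00): a=9.1762, h=3.9746
  candidates: C₊=(9.0171,4.0000) cross=34.681; C₋=(9.8784,-3.9024) cross=-34.681
  mode + wants cross > 0 → take C=(9.0171,4.0000) (cross=34.681)
ex = (C−B)/|BC| = (0.8692,0.4945); ey = (-0.4945,0.8692)
P = B + 2.28·ex + -3.33·ey = (3.9541,-2.7122)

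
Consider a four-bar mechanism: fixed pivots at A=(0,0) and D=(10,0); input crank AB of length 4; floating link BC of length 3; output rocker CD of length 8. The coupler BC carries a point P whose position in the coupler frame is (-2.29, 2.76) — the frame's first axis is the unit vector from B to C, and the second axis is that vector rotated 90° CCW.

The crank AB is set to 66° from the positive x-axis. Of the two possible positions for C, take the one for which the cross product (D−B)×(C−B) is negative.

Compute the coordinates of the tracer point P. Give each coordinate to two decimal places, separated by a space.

4.06 6.29

A=(0,0), D=(10.00,0)
B = A + 4.00·(cos66°, sin66°) = (1.6269, 3.6542)
|BD| = 9.1357
circle(B,3.00) ∩ circle(D,8.00): a=1.5577, h=2.5639
  candidates: C₊=(4.0801,5.3810) cross=23.423; C₋=(2.0291,0.6813) cross=-23.423
  mode - wants cross < 0 → take C=(2.0291,0.6813) (cross=-23.423)
ex = (C−B)/|BC| = (0.1340,-0.9910); ey = (0.9910,0.1340)
P = B + -2.29·ex + 2.76·ey = (4.0551,6.2935)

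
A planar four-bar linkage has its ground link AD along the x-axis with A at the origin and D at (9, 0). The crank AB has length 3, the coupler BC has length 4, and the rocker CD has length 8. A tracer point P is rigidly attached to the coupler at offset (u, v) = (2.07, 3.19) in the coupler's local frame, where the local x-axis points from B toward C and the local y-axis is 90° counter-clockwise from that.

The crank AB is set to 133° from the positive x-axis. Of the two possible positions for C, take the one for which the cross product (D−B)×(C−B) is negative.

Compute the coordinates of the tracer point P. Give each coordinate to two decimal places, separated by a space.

1.59 3.29

A=(0,0), D=(9.00,0)
B = A + 3.00·(cos133°, sin133°) = (-2.0460, 2.1941)
|BD| = 11.2618
circle(B,4.00) ∩ circle(D,8.00): a=3.4998, h=1.9369
  candidates: C₊=(1.7641,3.4120) cross=21.813; C₋=(1.0094,-0.3875) cross=-21.813
  mode - wants cross < 0 → take C=(1.0094,-0.3875) (cross=-21.813)
ex = (C−B)/|BC| = (0.7638,-0.6454); ey = (0.6454,0.7638)
P = B + 2.07·ex + 3.19·ey = (1.5940,3.2948)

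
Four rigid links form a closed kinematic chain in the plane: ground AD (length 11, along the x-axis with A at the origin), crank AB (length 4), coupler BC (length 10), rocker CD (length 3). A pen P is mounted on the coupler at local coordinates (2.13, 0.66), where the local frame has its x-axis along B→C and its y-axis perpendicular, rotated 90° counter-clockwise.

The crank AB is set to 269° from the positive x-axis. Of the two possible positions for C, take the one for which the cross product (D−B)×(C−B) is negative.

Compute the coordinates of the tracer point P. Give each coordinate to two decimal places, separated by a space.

A=(0,0), D=(11.00,0)
B = A + 4.00·(cos269°, sin269°) = (-0.0698, -3.9994)
|BD| = 11.7701
circle(B,10.00) ∩ circle(D,3.00): a=9.7508, h=2.2186
  candidates: C₊=(8.3469,1.4005) cross=26.113; C₋=(9.8547,-2.7728) cross=-26.113
  mode - wants cross < 0 → take C=(9.8547,-2.7728) (cross=-26.113)
ex = (C−B)/|BC| = (0.9924,0.1227); ey = (-0.1227,0.9924)
P = B + 2.13·ex + 0.66·ey = (1.9631,-3.0831)

1.96 -3.08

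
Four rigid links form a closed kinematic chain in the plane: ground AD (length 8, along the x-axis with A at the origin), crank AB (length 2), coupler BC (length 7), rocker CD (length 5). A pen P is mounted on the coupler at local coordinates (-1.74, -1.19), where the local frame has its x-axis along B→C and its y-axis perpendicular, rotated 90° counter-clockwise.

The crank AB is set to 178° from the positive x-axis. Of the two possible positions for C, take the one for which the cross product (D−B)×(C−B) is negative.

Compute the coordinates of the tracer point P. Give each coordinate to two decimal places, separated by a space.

-4.09 -0.16

A=(0,0), D=(8.00,0)
B = A + 2.00·(cos178°, sin178°) = (-1.9988, 0.0698)
|BD| = 9.9990
circle(B,7.00) ∩ circle(D,5.00): a=6.1996, h=3.2503
  candidates: C₊=(4.2234,3.2768) cross=32.500; C₋=(4.1780,-3.2237) cross=-32.500
  mode - wants cross < 0 → take C=(4.1780,-3.2237) (cross=-32.500)
ex = (C−B)/|BC| = (0.8824,-0.4705); ey = (0.4705,0.8824)
P = B + -1.74·ex + -1.19·ey = (-4.0941,-0.1616)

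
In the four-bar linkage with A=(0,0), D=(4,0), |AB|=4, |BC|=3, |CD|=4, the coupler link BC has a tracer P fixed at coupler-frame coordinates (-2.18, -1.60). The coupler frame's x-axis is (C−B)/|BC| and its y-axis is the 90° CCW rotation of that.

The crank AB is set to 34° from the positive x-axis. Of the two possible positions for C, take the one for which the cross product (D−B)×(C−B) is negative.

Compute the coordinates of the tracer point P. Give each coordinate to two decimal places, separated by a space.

5.16 4.22

A=(0,0), D=(4.00,0)
B = A + 4.00·(cos34°, sin34°) = (3.3162, 2.2368)
|BD| = 2.3390
circle(B,3.00) ∩ circle(D,4.00): a=-0.3269, h=2.9821
  candidates: C₊=(6.0724,3.4213) cross=6.975; C₋=(0.3687,1.6775) cross=-6.975
  mode - wants cross < 0 → take C=(0.3687,1.6775) (cross=-6.975)
ex = (C−B)/|BC| = (-0.9825,-0.1864); ey = (0.1864,-0.9825)
P = B + -2.18·ex + -1.60·ey = (5.1596,4.2151)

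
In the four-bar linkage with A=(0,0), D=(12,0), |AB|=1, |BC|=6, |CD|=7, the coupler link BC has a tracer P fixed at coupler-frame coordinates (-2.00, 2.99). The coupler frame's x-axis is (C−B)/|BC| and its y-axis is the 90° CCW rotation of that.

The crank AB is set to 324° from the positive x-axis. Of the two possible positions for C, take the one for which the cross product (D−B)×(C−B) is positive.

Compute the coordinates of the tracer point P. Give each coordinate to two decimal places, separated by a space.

A=(0,0), D=(12.00,0)
B = A + 1.00·(cos324°, sin324°) = (0.8090, -0.5878)
|BD| = 11.2064
circle(B,6.00) ∩ circle(D,7.00): a=5.0232, h=3.2814
  candidates: C₊=(5.6532,2.9526) cross=36.773; C₋=(5.9974,-3.6012) cross=-36.773
  mode + wants cross > 0 → take C=(5.6532,2.9526) (cross=36.773)
ex = (C−B)/|BC| = (0.8074,0.5901); ey = (-0.5901,0.8074)
P = B + -2.00·ex + 2.99·ey = (-2.5700,0.6461)

-2.57 0.65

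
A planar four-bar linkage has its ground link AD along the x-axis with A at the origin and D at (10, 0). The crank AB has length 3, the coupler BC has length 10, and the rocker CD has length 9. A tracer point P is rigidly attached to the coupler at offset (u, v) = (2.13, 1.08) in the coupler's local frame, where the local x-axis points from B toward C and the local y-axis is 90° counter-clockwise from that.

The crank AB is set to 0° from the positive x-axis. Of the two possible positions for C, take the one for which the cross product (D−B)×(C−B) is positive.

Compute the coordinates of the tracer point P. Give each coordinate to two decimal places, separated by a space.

A=(0,0), D=(10.00,0)
B = A + 3.00·(cos0°, sin0°) = (3.0000, 0.0000)
|BD| = 7.0000
circle(B,10.00) ∩ circle(D,9.00): a=4.8571, h=8.7412
  candidates: C₊=(7.8571,8.7412) cross=61.188; C₋=(7.8571,-8.7412) cross=-61.188
  mode + wants cross > 0 → take C=(7.8571,8.7412) (cross=61.188)
ex = (C−B)/|BC| = (0.4857,0.8741); ey = (-0.8741,0.4857)
P = B + 2.13·ex + 1.08·ey = (3.0905,2.3864)

3.09 2.39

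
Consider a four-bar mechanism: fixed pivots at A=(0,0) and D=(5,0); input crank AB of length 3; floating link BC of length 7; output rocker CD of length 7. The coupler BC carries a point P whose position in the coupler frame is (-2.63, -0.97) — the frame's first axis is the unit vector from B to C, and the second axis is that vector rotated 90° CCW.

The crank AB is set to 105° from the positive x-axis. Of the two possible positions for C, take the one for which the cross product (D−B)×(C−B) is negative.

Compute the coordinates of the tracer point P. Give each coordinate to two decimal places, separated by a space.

-1.79 5.51

A=(0,0), D=(5.00,0)
B = A + 3.00·(cos105°, sin105°) = (-0.7765, 2.8978)
|BD| = 6.4626
circle(B,7.00) ∩ circle(D,7.00): a=3.2313, h=6.2096
  candidates: C₊=(4.8961,6.9992) cross=40.130; C₋=(-0.6726,-4.1015) cross=-40.130
  mode - wants cross < 0 → take C=(-0.6726,-4.1015) (cross=-40.130)
ex = (C−B)/|BC| = (0.0148,-0.9999); ey = (0.9999,0.0148)
P = B + -2.63·ex + -0.97·ey = (-1.7854,5.5131)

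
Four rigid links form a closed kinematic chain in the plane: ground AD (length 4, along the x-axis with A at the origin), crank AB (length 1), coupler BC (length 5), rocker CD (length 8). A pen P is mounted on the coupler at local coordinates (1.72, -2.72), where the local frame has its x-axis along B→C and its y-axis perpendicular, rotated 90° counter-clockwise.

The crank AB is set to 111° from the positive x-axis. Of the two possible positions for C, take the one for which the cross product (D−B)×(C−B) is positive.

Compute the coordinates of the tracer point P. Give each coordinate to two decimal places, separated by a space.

1.89 3.23

A=(0,0), D=(4.00,0)
B = A + 1.00·(cos111°, sin111°) = (-0.3584, 0.9336)
|BD| = 4.4572
circle(B,5.00) ∩ circle(D,8.00): a=-2.1463, h=4.5159
  candidates: C₊=(-1.5112,5.7989) cross=20.128; C₋=(-3.4029,-3.0326) cross=-20.128
  mode + wants cross > 0 → take C=(-1.5112,5.7989) (cross=20.128)
ex = (C−B)/|BC| = (-0.2306,0.9731); ey = (-0.9731,-0.2306)
P = B + 1.72·ex + -2.72·ey = (1.8918,3.2344)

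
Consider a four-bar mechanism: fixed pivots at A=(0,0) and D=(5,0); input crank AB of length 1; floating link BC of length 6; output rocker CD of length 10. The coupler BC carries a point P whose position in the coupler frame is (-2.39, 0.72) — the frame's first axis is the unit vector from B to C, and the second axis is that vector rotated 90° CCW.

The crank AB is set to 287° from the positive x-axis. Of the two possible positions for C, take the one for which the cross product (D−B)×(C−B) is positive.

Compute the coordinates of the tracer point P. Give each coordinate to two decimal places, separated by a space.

1.90 -2.87

A=(0,0), D=(5.00,0)
B = A + 1.00·(cos287°, sin287°) = (0.2924, -0.9563)
|BD| = 4.8038
circle(B,6.00) ∩ circle(D,10.00): a=-4.2595, h=4.2257
  candidates: C₊=(-4.7231,2.3368) cross=20.299; C₋=(-3.0407,-5.9454) cross=-20.299
  mode + wants cross > 0 → take C=(-4.7231,2.3368) (cross=20.299)
ex = (C−B)/|BC| = (-0.8359,0.5489); ey = (-0.5489,-0.8359)
P = B + -2.39·ex + 0.72·ey = (1.8950,-2.8699)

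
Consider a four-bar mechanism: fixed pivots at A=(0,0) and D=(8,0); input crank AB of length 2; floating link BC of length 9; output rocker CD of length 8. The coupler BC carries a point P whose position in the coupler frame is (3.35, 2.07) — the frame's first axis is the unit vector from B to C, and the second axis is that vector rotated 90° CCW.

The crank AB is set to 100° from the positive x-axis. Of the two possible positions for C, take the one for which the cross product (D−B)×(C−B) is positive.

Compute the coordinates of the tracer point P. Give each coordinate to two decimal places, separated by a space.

0.84 5.73

A=(0,0), D=(8.00,0)
B = A + 2.00·(cos100°, sin100°) = (-0.3473, 1.9696)
|BD| = 8.5765
circle(B,9.00) ∩ circle(D,8.00): a=5.2793, h=7.2889
  candidates: C₊=(6.4649,7.8513) cross=62.514; C₋=(3.1170,-6.3369) cross=-62.514
  mode + wants cross > 0 → take C=(6.4649,7.8513) (cross=62.514)
ex = (C−B)/|BC| = (0.7569,0.6535); ey = (-0.6535,0.7569)
P = B + 3.35·ex + 2.07·ey = (0.8355,5.7257)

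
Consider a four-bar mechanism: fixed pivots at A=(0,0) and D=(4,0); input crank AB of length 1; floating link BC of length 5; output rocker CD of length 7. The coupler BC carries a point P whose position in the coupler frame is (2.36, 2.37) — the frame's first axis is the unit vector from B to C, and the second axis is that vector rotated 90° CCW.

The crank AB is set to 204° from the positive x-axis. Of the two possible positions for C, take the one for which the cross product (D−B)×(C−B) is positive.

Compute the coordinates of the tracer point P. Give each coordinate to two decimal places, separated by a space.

A=(0,0), D=(4.00,0)
B = A + 1.00·(cos204°, sin204°) = (-0.9135, -0.4067)
|BD| = 4.9304
circle(B,5.00) ∩ circle(D,7.00): a=0.0313, h=4.9999
  candidates: C₊=(-1.2949,4.5787) cross=24.651; C₋=(-0.4699,-5.3870) cross=-24.651
  mode + wants cross > 0 → take C=(-1.2949,4.5787) (cross=24.651)
ex = (C−B)/|BC| = (-0.0763,0.9971); ey = (-0.9971,-0.0763)
P = B + 2.36·ex + 2.37·ey = (-3.4566,1.7657)

-3.46 1.77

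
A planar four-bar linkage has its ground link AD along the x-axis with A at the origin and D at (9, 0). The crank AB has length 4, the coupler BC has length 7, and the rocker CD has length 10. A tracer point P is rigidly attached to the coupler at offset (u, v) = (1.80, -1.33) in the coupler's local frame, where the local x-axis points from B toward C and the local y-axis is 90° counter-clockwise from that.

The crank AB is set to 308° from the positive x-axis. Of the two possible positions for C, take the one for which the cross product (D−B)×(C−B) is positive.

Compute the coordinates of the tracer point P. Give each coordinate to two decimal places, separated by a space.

A=(0,0), D=(9.00,0)
B = A + 4.00·(cos308°, sin308°) = (2.4626, -3.1520)
|BD| = 7.2576
circle(B,7.00) ∩ circle(D,10.00): a=0.1152, h=6.9991
  candidates: C₊=(-0.4733,3.2025) cross=50.796; C₋=(5.6062,-9.4065) cross=-50.796
  mode + wants cross > 0 → take C=(-0.4733,3.2025) (cross=50.796)
ex = (C−B)/|BC| = (-0.4194,0.9078); ey = (-0.9078,-0.4194)
P = B + 1.80·ex + -1.33·ey = (2.9150,-0.9602)

2.92 -0.96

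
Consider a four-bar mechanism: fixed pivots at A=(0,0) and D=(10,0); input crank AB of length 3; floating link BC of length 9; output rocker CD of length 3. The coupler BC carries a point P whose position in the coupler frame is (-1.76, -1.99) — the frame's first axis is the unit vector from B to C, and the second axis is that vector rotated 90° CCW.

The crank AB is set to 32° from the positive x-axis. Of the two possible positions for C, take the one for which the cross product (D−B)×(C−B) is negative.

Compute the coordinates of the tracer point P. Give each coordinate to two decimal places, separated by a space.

0.02 0.77

A=(0,0), D=(10.00,0)
B = A + 3.00·(cos32°, sin32°) = (2.5441, 1.5898)
|BD| = 7.6235
circle(B,9.00) ∩ circle(D,3.00): a=8.5340, h=2.8585
  candidates: C₊=(11.4866,2.6058) cross=21.792; C₋=(10.2944,-2.9855) cross=-21.792
  mode - wants cross < 0 → take C=(10.2944,-2.9855) (cross=-21.792)
ex = (C−B)/|BC| = (0.8611,-0.5084); ey = (0.5084,0.8611)
P = B + -1.76·ex + -1.99·ey = (0.0169,0.7708)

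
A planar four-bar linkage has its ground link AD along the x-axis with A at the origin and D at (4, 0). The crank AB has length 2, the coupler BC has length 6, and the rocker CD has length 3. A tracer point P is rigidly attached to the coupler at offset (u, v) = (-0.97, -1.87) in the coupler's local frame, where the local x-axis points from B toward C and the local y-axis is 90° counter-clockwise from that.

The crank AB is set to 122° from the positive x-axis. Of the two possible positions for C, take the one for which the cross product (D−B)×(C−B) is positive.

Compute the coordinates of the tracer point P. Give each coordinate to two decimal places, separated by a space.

A=(0,0), D=(4.00,0)
B = A + 2.00·(cos122°, sin122°) = (-1.0598, 1.6961)
|BD| = 5.3365
circle(B,6.00) ∩ circle(D,3.00): a=5.1980, h=2.9968
  candidates: C₊=(4.8211,2.8854) cross=15.993; C₋=(2.9162,-2.7974) cross=-15.993
  mode + wants cross > 0 → take C=(4.8211,2.8854) (cross=15.993)
ex = (C−B)/|BC| = (0.9802,0.1982); ey = (-0.1982,0.9802)
P = B + -0.97·ex + -1.87·ey = (-1.6399,-0.3291)

-1.64 -0.33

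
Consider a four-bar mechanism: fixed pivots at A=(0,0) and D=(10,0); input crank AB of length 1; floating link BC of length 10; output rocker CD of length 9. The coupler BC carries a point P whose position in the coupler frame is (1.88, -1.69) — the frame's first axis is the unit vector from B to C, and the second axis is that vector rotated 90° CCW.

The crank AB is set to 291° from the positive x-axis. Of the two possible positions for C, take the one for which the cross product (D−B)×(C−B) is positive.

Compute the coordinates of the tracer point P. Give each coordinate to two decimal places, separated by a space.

A=(0,0), D=(10.00,0)
B = A + 1.00·(cos291°, sin291°) = (0.3584, -0.9336)
|BD| = 9.6867
circle(B,10.00) ∩ circle(D,9.00): a=5.8241, h=8.1290
  candidates: C₊=(5.3719,7.7188) cross=78.743; C₋=(6.9388,-8.4634) cross=-78.743
  mode + wants cross > 0 → take C=(5.3719,7.7188) (cross=78.743)
ex = (C−B)/|BC| = (0.5014,0.8652); ey = (-0.8652,0.5014)
P = B + 1.88·ex + -1.69·ey = (2.7632,-0.1542)

2.76 -0.15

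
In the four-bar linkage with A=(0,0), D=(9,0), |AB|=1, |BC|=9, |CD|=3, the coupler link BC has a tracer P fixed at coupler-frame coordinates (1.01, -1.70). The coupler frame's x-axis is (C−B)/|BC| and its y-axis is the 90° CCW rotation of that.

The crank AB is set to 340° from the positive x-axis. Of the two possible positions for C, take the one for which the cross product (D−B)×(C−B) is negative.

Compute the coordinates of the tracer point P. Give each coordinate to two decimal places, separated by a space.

A=(0,0), D=(9.00,0)
B = A + 1.00·(cos340°, sin340°) = (0.9397, -0.3420)
|BD| = 8.0676
circle(B,9.00) ∩ circle(D,3.00): a=8.4961, h=2.9692
  candidates: C₊=(9.3023,2.9847) cross=23.954; C₋=(9.5540,-2.9484) cross=-23.954
  mode - wants cross < 0 → take C=(9.5540,-2.9484) (cross=-23.954)
ex = (C−B)/|BC| = (0.9571,-0.2896); ey = (0.2896,0.9571)
P = B + 1.01·ex + -1.70·ey = (1.4141,-2.2617)

1.41 -2.26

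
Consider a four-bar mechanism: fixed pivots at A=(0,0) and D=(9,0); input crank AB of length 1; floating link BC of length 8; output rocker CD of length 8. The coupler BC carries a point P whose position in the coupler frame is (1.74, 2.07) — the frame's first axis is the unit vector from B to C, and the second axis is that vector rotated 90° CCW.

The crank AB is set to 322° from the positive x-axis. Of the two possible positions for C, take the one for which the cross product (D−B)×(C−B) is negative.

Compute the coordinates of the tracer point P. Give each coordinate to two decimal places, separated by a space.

A=(0,0), D=(9.00,0)
B = A + 1.00·(cos322°, sin322°) = (0.7880, -0.6157)
|BD| = 8.2350
circle(B,8.00) ∩ circle(D,8.00): a=4.1175, h=6.8590
  candidates: C₊=(4.3812,6.5320) cross=56.484; C₋=(5.4068,-7.1476) cross=-56.484
  mode - wants cross < 0 → take C=(5.4068,-7.1476) (cross=-56.484)
ex = (C−B)/|BC| = (0.5773,-0.8165); ey = (0.8165,0.5773)
P = B + 1.74·ex + 2.07·ey = (3.4827,-0.8413)

3.48 -0.84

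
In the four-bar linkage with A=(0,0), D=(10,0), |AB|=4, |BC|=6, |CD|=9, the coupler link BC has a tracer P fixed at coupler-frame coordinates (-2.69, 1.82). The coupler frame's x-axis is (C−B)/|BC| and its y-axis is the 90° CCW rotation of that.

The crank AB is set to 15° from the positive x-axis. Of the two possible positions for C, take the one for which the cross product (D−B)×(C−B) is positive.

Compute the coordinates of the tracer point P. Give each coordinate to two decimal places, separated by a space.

1.83 -1.49

A=(0,0), D=(10.00,0)
B = A + 4.00·(cos15°, sin15°) = (3.8637, 1.0353)
|BD| = 6.2230
circle(B,6.00) ∩ circle(D,9.00): a=-0.5041, h=5.9788
  candidates: C₊=(4.3613,7.0146) cross=37.206; C₋=(2.3720,-4.7763) cross=-37.206
  mode + wants cross > 0 → take C=(4.3613,7.0146) (cross=37.206)
ex = (C−B)/|BC| = (0.0829,0.9966); ey = (-0.9966,0.0829)
P = B + -2.69·ex + 1.82·ey = (1.8269,-1.4945)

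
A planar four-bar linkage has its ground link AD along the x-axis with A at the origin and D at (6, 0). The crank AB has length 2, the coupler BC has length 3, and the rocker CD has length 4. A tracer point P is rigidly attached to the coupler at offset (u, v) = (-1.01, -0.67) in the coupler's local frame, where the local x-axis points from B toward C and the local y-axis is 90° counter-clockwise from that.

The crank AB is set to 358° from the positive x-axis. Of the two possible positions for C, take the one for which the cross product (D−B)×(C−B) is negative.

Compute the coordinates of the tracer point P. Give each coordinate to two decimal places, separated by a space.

A=(0,0), D=(6.00,0)
B = A + 2.00·(cos358°, sin358°) = (1.9988, -0.0698)
|BD| = 4.0018
circle(B,3.00) ∩ circle(D,4.00): a=1.1263, h=2.7805
  candidates: C₊=(3.0764,2.7300) cross=11.127; C₋=(3.1734,-2.8303) cross=-11.127
  mode - wants cross < 0 → take C=(3.1734,-2.8303) (cross=-11.127)
ex = (C−B)/|BC| = (0.3915,-0.9202); ey = (0.9202,0.3915)
P = B + -1.01·ex + -0.67·ey = (0.9868,0.5972)

0.99 0.60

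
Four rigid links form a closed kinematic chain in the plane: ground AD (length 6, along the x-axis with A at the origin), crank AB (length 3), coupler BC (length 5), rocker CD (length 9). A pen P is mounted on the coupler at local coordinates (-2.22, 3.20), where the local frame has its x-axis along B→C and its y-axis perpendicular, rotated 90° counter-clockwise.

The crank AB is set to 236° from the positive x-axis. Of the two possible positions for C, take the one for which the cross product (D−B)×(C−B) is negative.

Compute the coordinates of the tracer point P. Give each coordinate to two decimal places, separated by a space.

A=(0,0), D=(6.00,0)
B = A + 3.00·(cos236°, sin236°) = (-1.6776, -2.4871)
|BD| = 8.0704
circle(B,5.00) ∩ circle(D,9.00): a=0.5657, h=4.9679
  candidates: C₊=(-2.6704,2.4133) cross=40.093; C₋=(0.3916,-7.0389) cross=-40.093
  mode - wants cross < 0 → take C=(0.3916,-7.0389) (cross=-40.093)
ex = (C−B)/|BC| = (0.4138,-0.9104); ey = (0.9104,0.4138)
P = B + -2.22·ex + 3.20·ey = (0.3168,0.8581)

0.32 0.86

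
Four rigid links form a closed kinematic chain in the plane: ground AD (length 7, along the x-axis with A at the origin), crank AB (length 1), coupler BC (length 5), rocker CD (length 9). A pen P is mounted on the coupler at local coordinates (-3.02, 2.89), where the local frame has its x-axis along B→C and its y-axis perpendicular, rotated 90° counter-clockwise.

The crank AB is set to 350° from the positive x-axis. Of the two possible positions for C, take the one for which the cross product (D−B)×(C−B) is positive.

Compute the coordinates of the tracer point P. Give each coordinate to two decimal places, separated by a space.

A=(0,0), D=(7.00,0)
B = A + 1.00·(cos350°, sin350°) = (0.9848, -0.1736)
|BD| = 6.0177
circle(B,5.00) ∩ circle(D,9.00): a=-1.6441, h=4.7220
  candidates: C₊=(-0.7949,4.4989) cross=28.415; C₋=(-0.5223,-4.9411) cross=-28.415
  mode + wants cross > 0 → take C=(-0.7949,4.4989) (cross=28.415)
ex = (C−B)/|BC| = (-0.3559,0.9345); ey = (-0.9345,-0.3559)
P = B + -3.02·ex + 2.89·ey = (-0.6410,-4.0245)

-0.64 -4.02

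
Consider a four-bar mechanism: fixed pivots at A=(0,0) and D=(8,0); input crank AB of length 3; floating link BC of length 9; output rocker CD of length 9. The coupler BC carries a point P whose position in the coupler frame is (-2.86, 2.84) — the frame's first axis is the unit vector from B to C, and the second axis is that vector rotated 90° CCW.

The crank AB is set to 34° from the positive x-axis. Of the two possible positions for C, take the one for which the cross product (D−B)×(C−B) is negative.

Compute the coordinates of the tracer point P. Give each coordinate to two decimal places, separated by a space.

5.24 4.62

A=(0,0), D=(8.00,0)
B = A + 3.00·(cos34°, sin34°) = (2.4871, 1.6776)
|BD| = 5.7625
circle(B,9.00) ∩ circle(D,9.00): a=2.8812, h=8.5263
  candidates: C₊=(7.7258,8.9958) cross=49.133; C₋=(2.7614,-7.3182) cross=-49.133
  mode - wants cross < 0 → take C=(2.7614,-7.3182) (cross=-49.133)
ex = (C−B)/|BC| = (0.0305,-0.9995); ey = (0.9995,0.0305)
P = B + -2.86·ex + 2.84·ey = (5.2386,4.6228)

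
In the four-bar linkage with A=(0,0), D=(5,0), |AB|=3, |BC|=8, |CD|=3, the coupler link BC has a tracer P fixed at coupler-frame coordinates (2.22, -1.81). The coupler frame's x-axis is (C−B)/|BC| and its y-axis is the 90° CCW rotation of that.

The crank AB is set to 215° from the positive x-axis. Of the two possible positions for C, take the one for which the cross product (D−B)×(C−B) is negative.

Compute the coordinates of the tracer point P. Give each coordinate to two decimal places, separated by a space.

-0.55 -3.85

A=(0,0), D=(5.00,0)
B = A + 3.00·(cos215°, sin215°) = (-2.4575, -1.7207)
|BD| = 7.6534
circle(B,8.00) ∩ circle(D,3.00): a=7.4199, h=2.9909
  candidates: C₊=(4.1000,2.8618) cross=22.891; C₋=(5.4449,-2.9668) cross=-22.891
  mode - wants cross < 0 → take C=(5.4449,-2.9668) (cross=-22.891)
ex = (C−B)/|BC| = (0.9878,-0.1558); ey = (0.1558,0.9878)
P = B + 2.22·ex + -1.81·ey = (-0.5465,-3.8544)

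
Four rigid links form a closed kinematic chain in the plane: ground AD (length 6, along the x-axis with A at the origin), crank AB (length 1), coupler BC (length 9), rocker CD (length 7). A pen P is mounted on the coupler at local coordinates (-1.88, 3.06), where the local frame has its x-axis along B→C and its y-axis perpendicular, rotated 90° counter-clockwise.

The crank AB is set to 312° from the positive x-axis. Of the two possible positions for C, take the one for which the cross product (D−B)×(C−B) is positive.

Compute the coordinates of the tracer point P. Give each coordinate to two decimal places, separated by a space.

A=(0,0), D=(6.00,0)
B = A + 1.00·(cos312°, sin312°) = (0.6691, -0.7431)
|BD| = 5.3824
circle(B,9.00) ∩ circle(D,7.00): a=5.6639, h=6.9943
  candidates: C₊=(5.3130,6.9662) cross=37.646; C₋=(7.2444,-6.8885) cross=-37.646
  mode + wants cross > 0 → take C=(5.3130,6.9662) (cross=37.646)
ex = (C−B)/|BC| = (0.5160,0.8566); ey = (-0.8566,0.5160)
P = B + -1.88·ex + 3.06·ey = (-2.9221,-0.7746)

-2.92 -0.77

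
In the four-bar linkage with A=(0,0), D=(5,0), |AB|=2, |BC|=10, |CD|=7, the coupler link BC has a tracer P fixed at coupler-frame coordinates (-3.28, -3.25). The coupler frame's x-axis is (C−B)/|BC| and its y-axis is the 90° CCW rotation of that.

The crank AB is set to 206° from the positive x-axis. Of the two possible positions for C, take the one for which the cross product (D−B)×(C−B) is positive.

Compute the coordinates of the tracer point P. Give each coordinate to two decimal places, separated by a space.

A=(0,0), D=(5.00,0)
B = A + 2.00·(cos206°, sin206°) = (-1.7976, -0.8767)
|BD| = 6.8539
circle(B,10.00) ∩ circle(D,7.00): a=7.1475, h=6.9938
  candidates: C₊=(4.3965,6.9739) cross=47.935; C₋=(6.1858,-6.8988) cross=-47.935
  mode + wants cross > 0 → take C=(4.3965,6.9739) (cross=47.935)
ex = (C−B)/|BC| = (0.6194,0.7851); ey = (-0.7851,0.6194)
P = B + -3.28·ex + -3.25·ey = (-1.2778,-5.4648)

-1.28 -5.46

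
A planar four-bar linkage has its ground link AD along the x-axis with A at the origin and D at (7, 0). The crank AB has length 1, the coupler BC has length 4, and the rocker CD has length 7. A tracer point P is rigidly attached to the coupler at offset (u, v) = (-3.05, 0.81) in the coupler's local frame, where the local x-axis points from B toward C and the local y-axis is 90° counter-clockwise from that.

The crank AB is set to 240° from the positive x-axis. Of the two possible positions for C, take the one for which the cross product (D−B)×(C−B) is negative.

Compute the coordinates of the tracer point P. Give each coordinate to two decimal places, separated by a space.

A=(0,0), D=(7.00,0)
B = A + 1.00·(cos240°, sin240°) = (-0.5000, -0.8660)
|BD| = 7.5498
circle(B,4.00) ∩ circle(D,7.00): a=1.5894, h=3.6707
  candidates: C₊=(0.6579,2.9627) cross=27.713; C₋=(1.5000,-4.3301) cross=-27.713
  mode - wants cross < 0 → take C=(1.5000,-4.3301) (cross=-27.713)
ex = (C−B)/|BC| = (0.5000,-0.8660); ey = (0.8660,0.5000)
P = B + -3.05·ex + 0.81·ey = (-1.3235,2.1804)

-1.32 2.18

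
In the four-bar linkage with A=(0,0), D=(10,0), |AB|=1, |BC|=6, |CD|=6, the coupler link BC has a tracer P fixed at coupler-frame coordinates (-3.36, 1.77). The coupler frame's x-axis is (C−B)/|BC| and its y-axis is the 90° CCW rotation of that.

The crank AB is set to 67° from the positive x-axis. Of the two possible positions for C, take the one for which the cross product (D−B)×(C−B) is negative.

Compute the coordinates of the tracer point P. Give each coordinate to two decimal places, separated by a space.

A=(0,0), D=(10.00,0)
B = A + 1.00·(cos67°, sin67°) = (0.3907, 0.9205)
|BD| = 9.6533
circle(B,6.00) ∩ circle(D,6.00): a=4.8266, h=3.5642
  candidates: C₊=(5.5352,4.0082) cross=34.406; C₋=(4.8555,-3.0877) cross=-34.406
  mode - wants cross < 0 → take C=(4.8555,-3.0877) (cross=-34.406)
ex = (C−B)/|BC| = (0.7441,-0.6680); ey = (0.6680,0.7441)
P = B + -3.36·ex + 1.77·ey = (-0.9271,4.4822)

-0.93 4.48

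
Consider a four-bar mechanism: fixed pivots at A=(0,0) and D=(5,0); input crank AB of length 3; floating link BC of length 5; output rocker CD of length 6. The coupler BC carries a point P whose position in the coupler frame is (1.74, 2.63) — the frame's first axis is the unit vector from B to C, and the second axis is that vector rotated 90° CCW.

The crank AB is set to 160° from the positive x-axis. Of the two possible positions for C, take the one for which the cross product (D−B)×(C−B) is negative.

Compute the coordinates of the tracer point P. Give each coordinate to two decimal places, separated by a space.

0.33 1.00

A=(0,0), D=(5.00,0)
B = A + 3.00·(cos160°, sin160°) = (-2.8191, 1.0261)
|BD| = 7.8861
circle(B,5.00) ∩ circle(D,6.00): a=3.2456, h=3.8034
  candidates: C₊=(0.8938,4.3748) cross=29.994; C₋=(-0.0959,-3.1673) cross=-29.994
  mode - wants cross < 0 → take C=(-0.0959,-3.1673) (cross=-29.994)
ex = (C−B)/|BC| = (0.5446,-0.8387); ey = (0.8387,0.5446)
P = B + 1.74·ex + 2.63·ey = (0.3343,0.9992)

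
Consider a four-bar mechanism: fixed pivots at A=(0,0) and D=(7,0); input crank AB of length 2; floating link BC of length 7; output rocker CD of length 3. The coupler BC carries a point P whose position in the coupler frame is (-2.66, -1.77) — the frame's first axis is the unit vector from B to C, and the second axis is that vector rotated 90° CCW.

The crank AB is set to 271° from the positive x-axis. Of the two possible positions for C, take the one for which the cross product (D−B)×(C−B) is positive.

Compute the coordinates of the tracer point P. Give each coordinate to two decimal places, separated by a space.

-0.85 -5.07

A=(0,0), D=(7.00,0)
B = A + 2.00·(cos271°, sin271°) = (0.0349, -1.9997)
|BD| = 7.2465
circle(B,7.00) ∩ circle(D,3.00): a=6.3832, h=2.8731
  candidates: C₊=(5.3774,2.5233) cross=20.820; C₋=(6.9631,-2.9998) cross=-20.820
  mode + wants cross > 0 → take C=(5.3774,2.5233) (cross=20.820)
ex = (C−B)/|BC| = (0.7632,0.6461); ey = (-0.6461,0.7632)
P = B + -2.66·ex + -1.77·ey = (-0.8516,-5.0693)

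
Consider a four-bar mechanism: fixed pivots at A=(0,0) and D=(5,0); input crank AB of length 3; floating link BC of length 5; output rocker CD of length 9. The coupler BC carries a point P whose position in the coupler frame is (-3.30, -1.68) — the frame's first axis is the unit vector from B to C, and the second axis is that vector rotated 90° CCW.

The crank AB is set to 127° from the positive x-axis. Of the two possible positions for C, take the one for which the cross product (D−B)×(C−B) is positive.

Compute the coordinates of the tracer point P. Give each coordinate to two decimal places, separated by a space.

-1.12 -1.24

A=(0,0), D=(5.00,0)
B = A + 3.00·(cos127°, sin127°) = (-1.8054, 2.3959)
|BD| = 7.2149
circle(B,5.00) ∩ circle(D,9.00): a=-0.2734, h=4.9925
  candidates: C₊=(-0.4055,7.1959) cross=36.020; C₋=(-3.7213,-2.2225) cross=-36.020
  mode + wants cross > 0 → take C=(-0.4055,7.1959) (cross=36.020)
ex = (C−B)/|BC| = (0.2800,0.9600); ey = (-0.9600,0.2800)
P = B + -3.30·ex + -1.68·ey = (-1.1166,-1.2425)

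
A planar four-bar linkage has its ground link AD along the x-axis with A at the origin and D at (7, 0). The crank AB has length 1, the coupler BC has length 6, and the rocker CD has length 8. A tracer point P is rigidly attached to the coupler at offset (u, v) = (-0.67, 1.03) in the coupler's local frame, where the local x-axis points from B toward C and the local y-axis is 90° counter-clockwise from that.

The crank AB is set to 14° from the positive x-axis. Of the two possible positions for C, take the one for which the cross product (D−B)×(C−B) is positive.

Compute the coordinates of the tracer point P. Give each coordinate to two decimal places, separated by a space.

A=(0,0), D=(7.00,0)
B = A + 1.00·(cos14°, sin14°) = (0.9703, 0.2419)
|BD| = 6.0346
circle(B,6.00) ∩ circle(D,8.00): a=0.6973, h=5.9593
  candidates: C₊=(1.9059,6.1685) cross=35.962; C₋=(1.4281,-5.7406) cross=-35.962
  mode + wants cross > 0 → take C=(1.9059,6.1685) (cross=35.962)
ex = (C−B)/|BC| = (0.1559,0.9878); ey = (-0.9878,0.1559)
P = B + -0.67·ex + 1.03·ey = (-0.1516,-0.2593)

-0.15 -0.26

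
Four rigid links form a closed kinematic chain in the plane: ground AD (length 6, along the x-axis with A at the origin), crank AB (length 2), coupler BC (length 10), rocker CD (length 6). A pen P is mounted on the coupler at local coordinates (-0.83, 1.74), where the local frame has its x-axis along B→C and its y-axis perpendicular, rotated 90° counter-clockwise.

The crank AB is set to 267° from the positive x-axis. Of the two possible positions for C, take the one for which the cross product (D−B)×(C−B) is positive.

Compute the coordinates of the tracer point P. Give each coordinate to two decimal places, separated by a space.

-1.99 -1.62

A=(0,0), D=(6.00,0)
B = A + 2.00·(cos267°, sin267°) = (-0.1047, -1.9973)
|BD| = 6.4231
circle(B,10.00) ∩ circle(D,6.00): a=8.1936, h=5.7328
  candidates: C₊=(5.9001,5.9992) cross=36.823; C₋=(9.4653,-4.8981) cross=-36.823
  mode + wants cross > 0 → take C=(5.9001,5.9992) (cross=36.823)
ex = (C−B)/|BC| = (0.6005,0.7996); ey = (-0.7996,0.6005)
P = B + -0.83·ex + 1.74·ey = (-1.9944,-1.6161)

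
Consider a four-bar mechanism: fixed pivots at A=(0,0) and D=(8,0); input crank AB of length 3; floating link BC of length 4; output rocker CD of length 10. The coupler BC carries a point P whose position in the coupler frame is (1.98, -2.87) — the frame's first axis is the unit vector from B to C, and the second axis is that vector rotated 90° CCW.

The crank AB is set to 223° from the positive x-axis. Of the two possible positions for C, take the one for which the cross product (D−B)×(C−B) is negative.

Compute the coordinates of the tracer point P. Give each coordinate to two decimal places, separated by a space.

-3.79 -5.15

A=(0,0), D=(8.00,0)
B = A + 3.00·(cos223°, sin223°) = (-2.1941, -2.0460)
|BD| = 10.3974
circle(B,4.00) ∩ circle(D,10.00): a=1.1592, h=3.8284
  candidates: C₊=(-1.8109,1.9356) cross=39.805; C₋=(-0.3042,-5.5714) cross=-39.805
  mode - wants cross < 0 → take C=(-0.3042,-5.5714) (cross=-39.805)
ex = (C−B)/|BC| = (0.4725,-0.8813); ey = (0.8813,0.4725)
P = B + 1.98·ex + -2.87·ey = (-3.7880,-5.1470)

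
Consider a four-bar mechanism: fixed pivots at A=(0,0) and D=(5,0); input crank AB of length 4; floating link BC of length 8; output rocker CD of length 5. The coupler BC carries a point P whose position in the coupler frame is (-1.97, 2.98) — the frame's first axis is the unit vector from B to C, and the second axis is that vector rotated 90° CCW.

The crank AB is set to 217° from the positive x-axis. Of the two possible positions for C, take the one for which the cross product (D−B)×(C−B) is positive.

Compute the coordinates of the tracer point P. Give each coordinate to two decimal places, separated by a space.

-6.75 -2.09

A=(0,0), D=(5.00,0)
B = A + 4.00·(cos217°, sin217°) = (-3.1945, -2.4073)
|BD| = 8.5408
circle(B,8.00) ∩ circle(D,5.00): a=6.5536, h=4.5881
  candidates: C₊=(1.8001,3.8420) cross=39.186; C₋=(4.3865,-4.9622) cross=-39.186
  mode + wants cross > 0 → take C=(1.8001,3.8420) (cross=39.186)
ex = (C−B)/|BC| = (0.6243,0.7812); ey = (-0.7812,0.6243)
P = B + -1.97·ex + 2.98·ey = (-6.7523,-2.0856)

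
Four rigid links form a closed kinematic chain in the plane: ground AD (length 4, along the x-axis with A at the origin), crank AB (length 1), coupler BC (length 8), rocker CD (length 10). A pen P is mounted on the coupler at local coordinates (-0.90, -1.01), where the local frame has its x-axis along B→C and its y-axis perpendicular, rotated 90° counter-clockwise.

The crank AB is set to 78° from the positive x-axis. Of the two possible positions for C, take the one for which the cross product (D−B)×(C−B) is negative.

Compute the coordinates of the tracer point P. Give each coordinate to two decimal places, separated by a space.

-0.13 2.29

A=(0,0), D=(4.00,0)
B = A + 1.00·(cos78°, sin78°) = (0.2079, 0.9781)
|BD| = 3.9162
circle(B,8.00) ∩ circle(D,10.00): a=-2.6382, h=7.5525
  candidates: C₊=(-0.4603,8.9502) cross=29.577; C₋=(-4.2330,-5.6760) cross=-29.577
  mode - wants cross < 0 → take C=(-4.2330,-5.6760) (cross=-29.577)
ex = (C−B)/|BC| = (-0.5551,-0.8318); ey = (0.8318,-0.5551)
P = B + -0.90·ex + -1.01·ey = (-0.1326,2.2874)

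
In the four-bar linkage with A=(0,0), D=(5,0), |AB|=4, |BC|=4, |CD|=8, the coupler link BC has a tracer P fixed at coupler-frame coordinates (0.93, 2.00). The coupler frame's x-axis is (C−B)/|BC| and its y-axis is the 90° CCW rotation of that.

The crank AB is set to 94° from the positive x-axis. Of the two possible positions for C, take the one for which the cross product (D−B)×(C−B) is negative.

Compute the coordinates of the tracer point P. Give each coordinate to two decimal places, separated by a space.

A=(0,0), D=(5.00,0)
B = A + 4.00·(cos94°, sin94°) = (-0.2790, 3.9903)
|BD| = 6.6174
circle(B,4.00) ∩ circle(D,8.00): a=-0.3181, h=3.9873
  candidates: C₊=(1.8716,7.3629) cross=26.386; C₋=(-2.9371,1.0012) cross=-26.386
  mode - wants cross < 0 → take C=(-2.9371,1.0012) (cross=-26.386)
ex = (C−B)/|BC| = (-0.6645,-0.7473); ey = (0.7473,-0.6645)
P = B + 0.93·ex + 2.00·ey = (0.5975,1.9663)

0.60 1.97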